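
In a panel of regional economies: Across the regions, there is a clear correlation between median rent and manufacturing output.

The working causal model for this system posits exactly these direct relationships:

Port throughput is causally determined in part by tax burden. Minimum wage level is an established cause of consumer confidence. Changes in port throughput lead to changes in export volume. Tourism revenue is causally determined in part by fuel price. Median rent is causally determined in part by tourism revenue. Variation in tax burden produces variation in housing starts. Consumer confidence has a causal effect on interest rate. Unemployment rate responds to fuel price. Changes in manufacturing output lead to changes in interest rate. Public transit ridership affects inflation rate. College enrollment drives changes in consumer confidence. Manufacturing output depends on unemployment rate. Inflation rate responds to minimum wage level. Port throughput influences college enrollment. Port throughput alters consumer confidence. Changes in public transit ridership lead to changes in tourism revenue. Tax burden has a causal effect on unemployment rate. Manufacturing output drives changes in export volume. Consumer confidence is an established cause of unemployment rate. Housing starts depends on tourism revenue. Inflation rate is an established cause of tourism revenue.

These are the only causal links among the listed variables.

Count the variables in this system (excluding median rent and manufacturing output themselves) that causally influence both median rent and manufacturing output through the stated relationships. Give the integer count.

The common causes are: fuel price (to median rent via fuel price → tourism revenue → median rent; to manufacturing output via fuel price → unemployment rate → manufacturing output); minimum wage level (to median rent via minimum wage level → inflation rate → tourism revenue → median rent; to manufacturing output via minimum wage level → consumer confidence → unemployment rate → manufacturing output).
Every other variable lacks a causal path to at least one of median rent and manufacturing output.

2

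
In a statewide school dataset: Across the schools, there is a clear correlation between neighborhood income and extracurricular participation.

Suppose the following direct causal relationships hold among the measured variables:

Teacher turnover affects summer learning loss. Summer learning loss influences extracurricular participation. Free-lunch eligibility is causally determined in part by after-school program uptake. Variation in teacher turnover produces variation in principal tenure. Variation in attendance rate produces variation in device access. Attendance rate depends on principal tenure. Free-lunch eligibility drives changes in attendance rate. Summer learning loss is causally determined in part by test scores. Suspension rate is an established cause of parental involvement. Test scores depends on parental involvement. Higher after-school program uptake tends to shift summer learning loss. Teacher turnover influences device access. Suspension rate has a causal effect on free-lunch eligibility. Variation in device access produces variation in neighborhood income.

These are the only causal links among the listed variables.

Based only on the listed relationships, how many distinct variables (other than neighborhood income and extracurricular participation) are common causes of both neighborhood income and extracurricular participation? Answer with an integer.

3

The common causes are: after-school program uptake (to neighborhood income via after-school program uptake → free-lunch eligibility → attendance rate → device access → neighborhood income; to extracurricular participation via after-school program uptake → summer learning loss → extracurricular participation); suspension rate (to neighborhood income via suspension rate → free-lunch eligibility → attendance rate → device access → neighborhood income; to extracurricular participation via suspension rate → parental involvement → test scores → summer learning loss → extracurricular participation); teacher turnover (to neighborhood income via teacher turnover → device access → neighborhood income; to extracurricular participation via teacher turnover → summer learning loss → extracurricular participation).
Every other variable lacks a causal path to at least one of neighborhood income and extracurricular participation.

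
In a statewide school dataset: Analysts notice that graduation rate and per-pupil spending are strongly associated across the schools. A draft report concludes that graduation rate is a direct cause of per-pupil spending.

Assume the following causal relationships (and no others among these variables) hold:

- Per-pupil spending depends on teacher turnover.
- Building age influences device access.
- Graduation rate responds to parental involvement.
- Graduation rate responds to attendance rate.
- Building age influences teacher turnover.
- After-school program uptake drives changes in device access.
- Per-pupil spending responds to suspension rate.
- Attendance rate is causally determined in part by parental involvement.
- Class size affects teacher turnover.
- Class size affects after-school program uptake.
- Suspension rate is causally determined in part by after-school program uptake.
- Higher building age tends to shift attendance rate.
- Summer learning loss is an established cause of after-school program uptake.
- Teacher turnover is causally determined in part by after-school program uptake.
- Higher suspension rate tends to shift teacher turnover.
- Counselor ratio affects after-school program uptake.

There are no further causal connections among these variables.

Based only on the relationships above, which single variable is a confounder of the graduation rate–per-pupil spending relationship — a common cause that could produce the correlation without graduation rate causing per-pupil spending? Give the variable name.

Building age has a causal path to graduation rate (building age → attendance rate → graduation rate) and a separate causal path to per-pupil spending (building age → teacher turnover → per-pupil spending), so it is a common cause of both.
No stated relationship gives graduation rate a causal route to per-pupil spending, so the correlation is explained by the shared upstream cause rather than a direct effect.

building age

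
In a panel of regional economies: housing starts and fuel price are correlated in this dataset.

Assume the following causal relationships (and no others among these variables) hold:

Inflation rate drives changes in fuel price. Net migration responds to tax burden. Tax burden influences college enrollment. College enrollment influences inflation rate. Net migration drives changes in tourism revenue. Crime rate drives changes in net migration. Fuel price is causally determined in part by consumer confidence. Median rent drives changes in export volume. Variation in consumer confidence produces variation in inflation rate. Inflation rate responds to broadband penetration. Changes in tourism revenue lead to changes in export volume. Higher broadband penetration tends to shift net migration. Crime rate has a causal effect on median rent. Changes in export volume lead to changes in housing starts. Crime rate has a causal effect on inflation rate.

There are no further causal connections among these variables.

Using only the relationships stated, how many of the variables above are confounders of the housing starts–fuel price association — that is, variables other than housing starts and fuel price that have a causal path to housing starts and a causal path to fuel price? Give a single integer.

3

The common causes are: broadband penetration (to housing starts via broadband penetration → net migration → tourism revenue → export volume → housing starts; to fuel price via broadband penetration → inflation rate → fuel price); crime rate (to housing starts via crime rate → median rent → export volume → housing starts; to fuel price via crime rate → inflation rate → fuel price); tax burden (to housing starts via tax burden → net migration → tourism revenue → export volume → housing starts; to fuel price via tax burden → college enrollment → inflation rate → fuel price).
Every other variable lacks a causal path to at least one of housing starts and fuel price.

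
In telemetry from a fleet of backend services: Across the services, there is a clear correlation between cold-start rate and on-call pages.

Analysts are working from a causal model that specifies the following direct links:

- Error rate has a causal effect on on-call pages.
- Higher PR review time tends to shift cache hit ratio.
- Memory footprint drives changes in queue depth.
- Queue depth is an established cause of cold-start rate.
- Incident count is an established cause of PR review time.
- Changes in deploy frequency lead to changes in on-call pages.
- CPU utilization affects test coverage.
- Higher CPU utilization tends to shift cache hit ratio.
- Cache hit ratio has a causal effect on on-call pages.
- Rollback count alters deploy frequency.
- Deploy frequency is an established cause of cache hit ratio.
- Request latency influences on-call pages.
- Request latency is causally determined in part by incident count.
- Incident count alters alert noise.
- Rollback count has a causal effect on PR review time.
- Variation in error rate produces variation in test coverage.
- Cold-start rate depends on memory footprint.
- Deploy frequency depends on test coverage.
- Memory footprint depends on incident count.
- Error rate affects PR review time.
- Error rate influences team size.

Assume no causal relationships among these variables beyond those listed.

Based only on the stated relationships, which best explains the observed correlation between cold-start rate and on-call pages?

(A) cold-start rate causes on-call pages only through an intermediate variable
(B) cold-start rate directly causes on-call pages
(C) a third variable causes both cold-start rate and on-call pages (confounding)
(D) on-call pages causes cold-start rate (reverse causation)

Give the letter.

Incident count causes cold-start rate (incident count → memory footprint → cold-start rate) and on-call pages (incident count → request latency → on-call pages) — a common cause creating the correlation.
There is no stated path from cold-start rate to on-call pages or from on-call pages to cold-start rate, so neither direct nor reverse causation applies.

C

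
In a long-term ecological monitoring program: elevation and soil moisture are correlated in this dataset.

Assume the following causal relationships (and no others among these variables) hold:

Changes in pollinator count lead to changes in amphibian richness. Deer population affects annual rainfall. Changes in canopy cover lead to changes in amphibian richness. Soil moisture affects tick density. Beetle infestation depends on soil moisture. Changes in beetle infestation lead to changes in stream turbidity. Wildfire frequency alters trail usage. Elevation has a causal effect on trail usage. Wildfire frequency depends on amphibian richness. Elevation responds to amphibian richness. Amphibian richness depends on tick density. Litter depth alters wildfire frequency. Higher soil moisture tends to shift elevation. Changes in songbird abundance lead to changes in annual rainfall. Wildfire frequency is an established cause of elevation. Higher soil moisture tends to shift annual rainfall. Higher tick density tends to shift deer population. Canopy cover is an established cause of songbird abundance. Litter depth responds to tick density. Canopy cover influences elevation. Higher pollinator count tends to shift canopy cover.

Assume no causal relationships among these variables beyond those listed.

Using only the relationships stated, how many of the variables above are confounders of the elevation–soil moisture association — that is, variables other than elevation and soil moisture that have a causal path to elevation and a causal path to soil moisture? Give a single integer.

No listed variable has a causal path to both elevation and soil moisture, so there are no common causes.

0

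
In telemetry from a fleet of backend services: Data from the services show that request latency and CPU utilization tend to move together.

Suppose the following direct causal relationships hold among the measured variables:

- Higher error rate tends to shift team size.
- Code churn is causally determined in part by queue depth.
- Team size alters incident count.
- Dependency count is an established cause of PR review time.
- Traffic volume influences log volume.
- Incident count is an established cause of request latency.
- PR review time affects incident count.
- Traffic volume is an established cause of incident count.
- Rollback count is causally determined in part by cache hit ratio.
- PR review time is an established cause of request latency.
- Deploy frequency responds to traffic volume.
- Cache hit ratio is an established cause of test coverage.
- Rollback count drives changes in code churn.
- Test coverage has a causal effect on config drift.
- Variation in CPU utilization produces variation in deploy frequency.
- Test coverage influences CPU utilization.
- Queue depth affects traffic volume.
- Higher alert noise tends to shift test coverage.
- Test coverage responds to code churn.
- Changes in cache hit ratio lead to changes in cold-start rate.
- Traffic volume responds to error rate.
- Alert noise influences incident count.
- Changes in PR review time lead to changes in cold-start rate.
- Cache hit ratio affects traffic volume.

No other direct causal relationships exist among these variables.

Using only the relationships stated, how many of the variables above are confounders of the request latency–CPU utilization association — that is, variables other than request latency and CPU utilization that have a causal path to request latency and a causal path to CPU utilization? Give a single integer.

3

The common causes are: alert noise (to request latency via alert noise → incident count → request latency; to CPU utilization via alert noise → test coverage → CPU utilization); cache hit ratio (to request latency via cache hit ratio → traffic volume → incident count → request latency; to CPU utilization via cache hit ratio → test coverage → CPU utilization); queue depth (to request latency via queue depth → traffic volume → incident count → request latency; to CPU utilization via queue depth → code churn → test coverage → CPU utilization).
Every other variable lacks a causal path to at least one of request latency and CPU utilization.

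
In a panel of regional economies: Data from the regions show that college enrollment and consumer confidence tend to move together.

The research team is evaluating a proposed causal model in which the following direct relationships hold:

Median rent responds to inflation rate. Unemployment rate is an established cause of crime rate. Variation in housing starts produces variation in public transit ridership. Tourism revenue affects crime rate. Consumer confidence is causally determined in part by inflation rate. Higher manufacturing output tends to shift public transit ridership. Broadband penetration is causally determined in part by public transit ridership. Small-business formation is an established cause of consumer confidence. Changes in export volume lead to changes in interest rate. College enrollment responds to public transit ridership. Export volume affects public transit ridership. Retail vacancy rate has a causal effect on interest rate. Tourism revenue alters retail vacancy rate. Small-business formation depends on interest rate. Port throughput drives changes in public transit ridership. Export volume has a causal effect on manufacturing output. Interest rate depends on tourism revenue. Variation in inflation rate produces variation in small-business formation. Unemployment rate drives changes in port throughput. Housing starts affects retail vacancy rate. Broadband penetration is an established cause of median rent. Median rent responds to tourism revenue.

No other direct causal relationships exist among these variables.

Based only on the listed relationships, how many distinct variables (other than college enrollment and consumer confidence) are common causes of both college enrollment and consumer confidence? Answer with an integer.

The common causes are: export volume (to college enrollment via export volume → public transit ridership → college enrollment; to consumer confidence via export volume → interest rate → small-business formation → consumer confidence); housing starts (to college enrollment via housing starts → public transit ridership → college enrollment; to consumer confidence via housing starts → retail vacancy rate → interest rate → small-business formation → consumer confidence).
Every other variable lacks a causal path to at least one of college enrollment and consumer confidence.

2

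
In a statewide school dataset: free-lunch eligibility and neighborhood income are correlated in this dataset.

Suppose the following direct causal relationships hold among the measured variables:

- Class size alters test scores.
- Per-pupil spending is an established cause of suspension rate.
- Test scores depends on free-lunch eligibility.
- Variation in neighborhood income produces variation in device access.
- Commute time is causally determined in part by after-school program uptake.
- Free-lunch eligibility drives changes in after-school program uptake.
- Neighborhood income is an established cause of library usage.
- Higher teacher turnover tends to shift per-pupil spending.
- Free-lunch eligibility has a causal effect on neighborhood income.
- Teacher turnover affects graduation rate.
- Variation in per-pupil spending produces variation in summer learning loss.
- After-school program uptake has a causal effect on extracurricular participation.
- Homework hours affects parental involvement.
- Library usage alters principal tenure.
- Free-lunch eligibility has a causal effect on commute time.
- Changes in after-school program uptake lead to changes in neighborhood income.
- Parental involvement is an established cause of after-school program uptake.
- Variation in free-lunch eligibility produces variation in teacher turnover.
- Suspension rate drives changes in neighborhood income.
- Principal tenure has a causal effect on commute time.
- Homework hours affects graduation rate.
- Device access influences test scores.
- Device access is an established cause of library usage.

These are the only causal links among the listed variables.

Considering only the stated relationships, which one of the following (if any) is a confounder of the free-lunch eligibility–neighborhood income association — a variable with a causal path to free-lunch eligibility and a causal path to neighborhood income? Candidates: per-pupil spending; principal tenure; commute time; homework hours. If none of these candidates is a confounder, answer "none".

None of the listed candidates has causal paths to both free-lunch eligibility and neighborhood income in the stated relationships, so none is a common cause.

none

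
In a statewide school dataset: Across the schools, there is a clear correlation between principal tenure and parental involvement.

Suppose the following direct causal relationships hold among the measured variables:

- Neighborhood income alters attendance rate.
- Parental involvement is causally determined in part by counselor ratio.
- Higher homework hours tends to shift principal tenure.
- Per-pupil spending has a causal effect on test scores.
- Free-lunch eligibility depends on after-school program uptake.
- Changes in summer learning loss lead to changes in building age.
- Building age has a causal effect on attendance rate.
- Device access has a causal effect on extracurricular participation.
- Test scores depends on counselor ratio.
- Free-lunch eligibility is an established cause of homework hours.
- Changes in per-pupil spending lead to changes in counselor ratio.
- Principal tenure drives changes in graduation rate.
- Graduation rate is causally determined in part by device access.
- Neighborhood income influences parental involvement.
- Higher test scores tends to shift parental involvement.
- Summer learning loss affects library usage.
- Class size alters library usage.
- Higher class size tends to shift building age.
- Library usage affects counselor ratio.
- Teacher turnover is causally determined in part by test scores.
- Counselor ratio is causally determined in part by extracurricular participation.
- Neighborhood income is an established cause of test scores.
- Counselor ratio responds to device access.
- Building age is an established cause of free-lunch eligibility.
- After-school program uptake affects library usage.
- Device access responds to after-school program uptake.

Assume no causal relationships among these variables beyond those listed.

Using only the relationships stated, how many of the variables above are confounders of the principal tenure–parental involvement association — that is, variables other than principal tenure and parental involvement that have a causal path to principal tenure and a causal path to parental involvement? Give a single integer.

3

The common causes are: after-school program uptake (to principal tenure via after-school program uptake → free-lunch eligibility → homework hours → principal tenure; to parental involvement via after-school program uptake → library usage → counselor ratio → parental involvement); class size (to principal tenure via class size → building age → free-lunch eligibility → homework hours → principal tenure; to parental involvement via class size → library usage → counselor ratio → parental involvement); summer learning loss (to principal tenure via summer learning loss → building age → free-lunch eligibility → homework hours → principal tenure; to parental involvement via summer learning loss → library usage → counselor ratio → parental involvement).
Every other variable lacks a causal path to at least one of principal tenure and parental involvement.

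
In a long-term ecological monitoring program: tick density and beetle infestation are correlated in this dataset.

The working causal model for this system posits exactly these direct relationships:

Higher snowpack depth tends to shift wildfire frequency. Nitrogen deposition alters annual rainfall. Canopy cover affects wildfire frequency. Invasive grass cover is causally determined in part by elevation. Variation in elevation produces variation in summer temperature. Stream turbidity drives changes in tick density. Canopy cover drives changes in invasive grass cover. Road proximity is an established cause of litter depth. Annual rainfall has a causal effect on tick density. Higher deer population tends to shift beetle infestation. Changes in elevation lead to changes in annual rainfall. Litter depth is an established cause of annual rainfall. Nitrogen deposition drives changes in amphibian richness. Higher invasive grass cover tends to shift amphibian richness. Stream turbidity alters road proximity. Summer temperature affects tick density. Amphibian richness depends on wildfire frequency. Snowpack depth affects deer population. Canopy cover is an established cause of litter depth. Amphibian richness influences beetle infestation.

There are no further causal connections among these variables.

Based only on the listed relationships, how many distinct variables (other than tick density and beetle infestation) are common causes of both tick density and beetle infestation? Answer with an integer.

The common causes are: canopy cover (to tick density via canopy cover → litter depth → annual rainfall → tick density; to beetle infestation via canopy cover → invasive grass cover → amphibian richness → beetle infestation); elevation (to tick density via elevation → summer temperature → tick density; to beetle infestation via elevation → invasive grass cover → amphibian richness → beetle infestation); nitrogen deposition (to tick density via nitrogen deposition → annual rainfall → tick density; to beetle infestation via nitrogen deposition → amphibian richness → beetle infestation).
Every other variable lacks a causal path to at least one of tick density and beetle infestation.

3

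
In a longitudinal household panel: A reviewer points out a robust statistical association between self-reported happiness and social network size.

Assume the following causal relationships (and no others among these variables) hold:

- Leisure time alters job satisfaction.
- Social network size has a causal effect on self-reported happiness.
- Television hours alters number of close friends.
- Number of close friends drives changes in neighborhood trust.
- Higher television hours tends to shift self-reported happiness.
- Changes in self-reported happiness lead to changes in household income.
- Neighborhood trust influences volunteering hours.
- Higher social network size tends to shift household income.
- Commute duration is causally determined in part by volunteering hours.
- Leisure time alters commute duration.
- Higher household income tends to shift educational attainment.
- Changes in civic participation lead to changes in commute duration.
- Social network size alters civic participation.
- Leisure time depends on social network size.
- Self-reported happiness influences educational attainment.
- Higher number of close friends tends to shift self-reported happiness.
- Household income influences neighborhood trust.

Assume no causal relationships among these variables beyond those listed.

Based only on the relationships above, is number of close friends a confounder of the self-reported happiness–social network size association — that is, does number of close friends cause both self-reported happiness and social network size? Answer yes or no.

Number of close friends has no stated causal path to social network size. A confounder must cause both variables, so number of close friends does not qualify.

no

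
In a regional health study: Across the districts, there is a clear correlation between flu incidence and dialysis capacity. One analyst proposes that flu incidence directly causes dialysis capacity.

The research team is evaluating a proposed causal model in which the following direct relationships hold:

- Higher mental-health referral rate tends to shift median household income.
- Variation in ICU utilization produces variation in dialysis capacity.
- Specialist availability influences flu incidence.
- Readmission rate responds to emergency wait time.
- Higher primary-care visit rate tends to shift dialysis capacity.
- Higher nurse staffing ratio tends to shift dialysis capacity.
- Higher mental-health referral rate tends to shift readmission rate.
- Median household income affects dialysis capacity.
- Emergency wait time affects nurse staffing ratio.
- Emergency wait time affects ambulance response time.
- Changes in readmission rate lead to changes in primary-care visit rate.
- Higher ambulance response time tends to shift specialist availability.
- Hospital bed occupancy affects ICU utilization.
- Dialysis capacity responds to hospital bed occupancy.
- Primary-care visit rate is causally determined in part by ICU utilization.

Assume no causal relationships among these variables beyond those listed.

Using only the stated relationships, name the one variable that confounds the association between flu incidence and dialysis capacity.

emergency wait time

Emergency wait time has a causal path to flu incidence (emergency wait time → ambulance response time → specialist availability → flu incidence) and a separate causal path to dialysis capacity (emergency wait time → nurse staffing ratio → dialysis capacity), so it is a common cause of both.
No stated relationship gives flu incidence a causal route to dialysis capacity, so the correlation is explained by the shared upstream cause rather than a direct effect.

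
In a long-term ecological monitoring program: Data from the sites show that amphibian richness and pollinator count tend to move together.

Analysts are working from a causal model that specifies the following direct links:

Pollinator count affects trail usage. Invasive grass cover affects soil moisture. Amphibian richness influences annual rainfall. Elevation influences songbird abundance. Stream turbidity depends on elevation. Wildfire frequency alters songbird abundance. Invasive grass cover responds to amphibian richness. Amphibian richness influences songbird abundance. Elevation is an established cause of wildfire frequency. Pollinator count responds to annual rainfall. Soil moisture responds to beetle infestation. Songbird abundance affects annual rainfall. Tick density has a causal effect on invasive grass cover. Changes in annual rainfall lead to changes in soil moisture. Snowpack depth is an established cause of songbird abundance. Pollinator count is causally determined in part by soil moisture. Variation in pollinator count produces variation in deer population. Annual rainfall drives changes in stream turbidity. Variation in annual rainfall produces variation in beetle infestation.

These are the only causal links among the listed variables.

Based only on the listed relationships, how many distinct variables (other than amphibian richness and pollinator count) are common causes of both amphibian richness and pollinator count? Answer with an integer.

0

No listed variable has a causal path to both amphibian richness and pollinator count, so there are no common causes.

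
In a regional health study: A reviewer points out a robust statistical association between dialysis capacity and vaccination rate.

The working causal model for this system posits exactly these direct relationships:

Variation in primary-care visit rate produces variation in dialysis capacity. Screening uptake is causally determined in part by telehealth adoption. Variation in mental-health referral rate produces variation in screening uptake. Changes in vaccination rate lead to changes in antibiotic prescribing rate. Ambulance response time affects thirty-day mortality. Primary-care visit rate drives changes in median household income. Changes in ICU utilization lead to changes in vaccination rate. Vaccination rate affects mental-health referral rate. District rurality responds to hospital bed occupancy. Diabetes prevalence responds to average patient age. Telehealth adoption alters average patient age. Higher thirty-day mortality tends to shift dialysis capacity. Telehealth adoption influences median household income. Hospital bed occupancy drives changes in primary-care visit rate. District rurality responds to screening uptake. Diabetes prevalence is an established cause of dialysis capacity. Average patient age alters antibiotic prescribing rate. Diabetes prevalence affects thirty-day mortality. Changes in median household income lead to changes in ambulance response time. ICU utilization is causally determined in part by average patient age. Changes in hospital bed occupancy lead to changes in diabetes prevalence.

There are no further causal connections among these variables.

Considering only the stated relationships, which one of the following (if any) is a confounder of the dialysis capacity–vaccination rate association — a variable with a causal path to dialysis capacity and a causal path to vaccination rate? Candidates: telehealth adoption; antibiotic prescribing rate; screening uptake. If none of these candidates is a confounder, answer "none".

telehealth adoption

Telehealth adoption causes dialysis capacity (telehealth adoption → average patient age → diabetes prevalence → dialysis capacity) and also causes vaccination rate (telehealth adoption → average patient age → ICU utilization → vaccination rate); it is a common cause of both.
Each of the other candidates lacks a causal path to at least one of dialysis capacity and vaccination rate, so they do not confound the relationship.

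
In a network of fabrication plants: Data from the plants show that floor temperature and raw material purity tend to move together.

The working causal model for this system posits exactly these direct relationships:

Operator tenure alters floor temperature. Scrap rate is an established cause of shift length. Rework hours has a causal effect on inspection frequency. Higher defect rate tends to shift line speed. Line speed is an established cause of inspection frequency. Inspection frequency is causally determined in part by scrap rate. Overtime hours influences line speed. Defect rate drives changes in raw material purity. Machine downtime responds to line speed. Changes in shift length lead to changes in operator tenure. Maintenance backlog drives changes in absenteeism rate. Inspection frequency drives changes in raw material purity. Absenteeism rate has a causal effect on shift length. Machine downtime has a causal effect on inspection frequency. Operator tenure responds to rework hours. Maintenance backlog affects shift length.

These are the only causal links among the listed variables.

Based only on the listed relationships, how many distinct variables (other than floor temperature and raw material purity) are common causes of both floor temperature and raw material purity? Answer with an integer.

2

The common causes are: rework hours (to floor temperature via rework hours → operator tenure → floor temperature; to raw material purity via rework hours → inspection frequency → raw material purity); scrap rate (to floor temperature via scrap rate → shift length → operator tenure → floor temperature; to raw material purity via scrap rate → inspection frequency → raw material purity).
Every other variable lacks a causal path to at least one of floor temperature and raw material purity.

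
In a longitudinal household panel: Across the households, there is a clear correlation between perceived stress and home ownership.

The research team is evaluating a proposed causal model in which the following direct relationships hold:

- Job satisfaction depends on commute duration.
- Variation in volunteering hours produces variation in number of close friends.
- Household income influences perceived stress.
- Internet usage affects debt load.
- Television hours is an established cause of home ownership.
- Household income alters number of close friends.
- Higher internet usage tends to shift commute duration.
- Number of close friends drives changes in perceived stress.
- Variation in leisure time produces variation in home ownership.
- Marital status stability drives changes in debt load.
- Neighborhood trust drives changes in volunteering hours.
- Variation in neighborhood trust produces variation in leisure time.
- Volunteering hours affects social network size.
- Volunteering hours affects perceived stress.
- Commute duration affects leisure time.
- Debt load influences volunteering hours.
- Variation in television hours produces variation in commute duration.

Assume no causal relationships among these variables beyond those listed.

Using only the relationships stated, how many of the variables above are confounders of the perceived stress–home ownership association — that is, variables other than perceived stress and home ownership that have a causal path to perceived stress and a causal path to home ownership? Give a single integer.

The common causes are: internet usage (to perceived stress via internet usage → debt load → volunteering hours → perceived stress; to home ownership via internet usage → commute duration → leisure time → home ownership); neighborhood trust (to perceived stress via neighborhood trust → volunteering hours → perceived stress; to home ownership via neighborhood trust → leisure time → home ownership).
Every other variable lacks a causal path to at least one of perceived stress and home ownership.

2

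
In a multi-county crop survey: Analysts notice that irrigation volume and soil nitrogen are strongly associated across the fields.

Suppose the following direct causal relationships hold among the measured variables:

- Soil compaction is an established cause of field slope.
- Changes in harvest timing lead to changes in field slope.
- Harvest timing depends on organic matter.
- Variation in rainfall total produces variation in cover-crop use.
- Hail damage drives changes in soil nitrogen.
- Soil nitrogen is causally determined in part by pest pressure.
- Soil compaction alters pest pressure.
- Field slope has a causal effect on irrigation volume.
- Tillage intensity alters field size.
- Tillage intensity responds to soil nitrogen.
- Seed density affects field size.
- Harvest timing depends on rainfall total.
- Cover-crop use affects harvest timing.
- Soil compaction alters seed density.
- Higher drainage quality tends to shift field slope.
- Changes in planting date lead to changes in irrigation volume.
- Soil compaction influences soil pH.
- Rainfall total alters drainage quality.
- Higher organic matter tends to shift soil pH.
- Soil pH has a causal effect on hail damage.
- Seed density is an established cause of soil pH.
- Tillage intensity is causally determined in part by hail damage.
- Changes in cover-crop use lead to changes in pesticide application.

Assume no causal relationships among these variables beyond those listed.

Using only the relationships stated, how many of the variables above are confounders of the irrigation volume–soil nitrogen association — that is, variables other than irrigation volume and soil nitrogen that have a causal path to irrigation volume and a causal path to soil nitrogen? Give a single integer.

2

The common causes are: organic matter (to irrigation volume via organic matter → harvest timing → field slope → irrigation volume; to soil nitrogen via organic matter → soil pH → hail damage → soil nitrogen); soil compaction (to irrigation volume via soil compaction → field slope → irrigation volume; to soil nitrogen via soil compaction → pest pressure → soil nitrogen).
Every other variable lacks a causal path to at least one of irrigation volume and soil nitrogen.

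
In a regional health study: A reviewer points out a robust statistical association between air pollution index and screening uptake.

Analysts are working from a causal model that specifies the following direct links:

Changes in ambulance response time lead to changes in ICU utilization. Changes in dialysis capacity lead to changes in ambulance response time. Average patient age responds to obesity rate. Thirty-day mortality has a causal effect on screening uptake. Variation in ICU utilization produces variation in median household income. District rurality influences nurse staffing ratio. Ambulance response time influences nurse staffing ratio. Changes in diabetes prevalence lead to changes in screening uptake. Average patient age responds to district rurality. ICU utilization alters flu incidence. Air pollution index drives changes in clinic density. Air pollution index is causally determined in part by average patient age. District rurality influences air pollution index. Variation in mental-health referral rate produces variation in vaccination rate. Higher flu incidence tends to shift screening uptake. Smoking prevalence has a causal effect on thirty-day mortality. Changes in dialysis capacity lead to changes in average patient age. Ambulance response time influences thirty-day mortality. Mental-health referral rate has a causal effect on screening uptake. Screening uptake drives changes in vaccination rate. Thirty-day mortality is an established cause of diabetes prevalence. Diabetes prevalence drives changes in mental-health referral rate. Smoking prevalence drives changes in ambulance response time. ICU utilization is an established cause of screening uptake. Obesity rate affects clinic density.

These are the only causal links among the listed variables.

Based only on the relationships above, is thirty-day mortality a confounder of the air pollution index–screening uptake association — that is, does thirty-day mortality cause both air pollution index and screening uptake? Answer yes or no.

no

Thirty-day mortality has no stated causal path to air pollution index. A confounder must cause both variables, so thirty-day mortality does not qualify.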